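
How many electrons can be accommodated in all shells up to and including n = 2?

Total orbitals = 1² + 2² = 5. Doubling for spin gives 10 electrons.

10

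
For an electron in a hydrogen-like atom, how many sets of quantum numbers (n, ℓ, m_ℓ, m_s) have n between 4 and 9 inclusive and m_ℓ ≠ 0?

Per-shell orbital counts meeting the constraint:
n=4 → 12; n=5 → 20; n=6 → 30; n=7 → 42; n=8 → 56; n=9 → 72.
Orbitals: 12 + 20 + 30 + 42 + 56 + 72 = 232. Including both spin states (m_s = ±1/2) gives 2 × 232 = 464 states.

464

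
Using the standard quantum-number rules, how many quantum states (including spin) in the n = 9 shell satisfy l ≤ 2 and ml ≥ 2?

The n = 9 shell has l = 0 through 8; check each.
Orbitals with l ≤ 2 and ml ≥ 2, by l: l=2 → 1.
Orbitals: 1. Each orbital carries two spin states, so 1 × 2 = 2 states.

2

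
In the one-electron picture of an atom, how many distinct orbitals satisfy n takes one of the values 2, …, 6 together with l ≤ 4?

Work shell by shell — for each n, count the (l, m_l) pairs that satisfy l ≤ 4:
n=2 → 4; n=3 → 9; n=4 → 16; n=5 → 25; n=6 → 25.
Total orbitals: 4 + 9 + 16 + 25 + 25 = 79.

79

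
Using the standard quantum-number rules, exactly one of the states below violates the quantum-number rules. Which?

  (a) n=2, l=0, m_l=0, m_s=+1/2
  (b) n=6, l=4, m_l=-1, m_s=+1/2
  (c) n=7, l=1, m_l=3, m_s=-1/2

(c)

(c) has |m_l| = 3 > l = 1, violating −l ≤ m_l ≤ l.
The remaining sets (a), (b) satisfy all four rules.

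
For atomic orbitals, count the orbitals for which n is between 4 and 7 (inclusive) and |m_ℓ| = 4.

For each n in the range, tally the orbitals obeying |m_ℓ| = 4:
n=5 → 2; n=6 → 4; n=7 → 6.
Total orbitals: 2 + 4 + 6 = 12.

12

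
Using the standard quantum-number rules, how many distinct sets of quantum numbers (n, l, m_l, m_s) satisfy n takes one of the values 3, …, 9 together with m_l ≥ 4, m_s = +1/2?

35

Per-shell orbital counts meeting the constraint:
n=5 → 1; n=6 → 3; n=7 → 6; n=8 → 10; n=9 → 15.
Orbitals: 1 + 3 + 6 + 10 + 15 = 35. With m_s fixed to +1/2 there is one state per orbital, so 35 states.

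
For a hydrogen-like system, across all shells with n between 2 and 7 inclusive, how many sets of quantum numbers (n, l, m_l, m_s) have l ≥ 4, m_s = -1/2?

Treat each shell separately and count matching orbitals:
n=5 → 9; n=6 → 20; n=7 → 33.
Orbitals: 9 + 20 + 33 = 62. With m_s fixed to -1/2 there is one state per orbital, so 62 states.

62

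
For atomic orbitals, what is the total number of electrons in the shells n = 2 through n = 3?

Shell n has n² orbitals: 2²=4 + 3²=9 = 13 orbitals.
Two spin states per orbital: 2 × 13 = 26 electrons.

26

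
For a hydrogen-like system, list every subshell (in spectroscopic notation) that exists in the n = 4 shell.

4s, 4p, 4d, 4f

For n = 4, ℓ runs from 0 to 3. In spectroscopic notation ℓ = 0,1,2,… ↔ s,p,d,f,g,h,i, so the subshells are 4s, 4p, 4d, 4f.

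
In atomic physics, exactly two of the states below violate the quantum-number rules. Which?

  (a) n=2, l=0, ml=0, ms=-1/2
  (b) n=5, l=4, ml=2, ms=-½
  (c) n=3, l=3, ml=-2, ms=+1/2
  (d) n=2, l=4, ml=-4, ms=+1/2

(c) has l = 3 ≥ n = 3, violating 0 ≤ l ≤ n−1.
(d) has l = 4 ≥ n = 2, violating 0 ≤ l ≤ n−1.
The remaining sets (a), (b) satisfy all four rules.

(c) and (d)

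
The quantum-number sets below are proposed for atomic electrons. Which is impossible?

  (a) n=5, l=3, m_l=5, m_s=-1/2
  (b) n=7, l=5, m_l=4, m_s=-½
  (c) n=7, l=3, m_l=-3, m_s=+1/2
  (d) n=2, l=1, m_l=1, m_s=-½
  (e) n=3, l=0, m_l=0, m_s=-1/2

(a)

(a) has |m_l| = 5 > l = 3, violating −l ≤ m_l ≤ l.
The remaining sets (b), (c), (d), (e) satisfy all four rules.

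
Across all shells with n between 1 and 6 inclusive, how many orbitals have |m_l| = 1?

30

Per-shell orbital counts meeting the constraint:
n=2 → 2; n=3 → 4; n=4 → 6; n=5 → 8; n=6 → 10.
Total orbitals: 2 + 4 + 6 + 8 + 10 = 30.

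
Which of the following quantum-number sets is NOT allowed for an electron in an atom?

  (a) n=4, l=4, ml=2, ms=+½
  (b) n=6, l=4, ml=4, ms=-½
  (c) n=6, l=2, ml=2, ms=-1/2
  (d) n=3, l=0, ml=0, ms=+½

(a) has l = 4 ≥ n = 4, violating 0 ≤ l ≤ n−1.
The remaining sets (b), (c), (d) satisfy all four rules.

(a)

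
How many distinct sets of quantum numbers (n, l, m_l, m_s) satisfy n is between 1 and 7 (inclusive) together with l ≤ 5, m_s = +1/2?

127

Count contributing orbitals for each principal shell:
n=1 → 1; n=2 → 4; n=3 → 9; n=4 → 16; n=5 → 25; n=6 → 36; n=7 → 36.
Orbitals: 1 + 4 + 9 + 16 + 25 + 36 + 36 = 127. With m_s fixed to +1/2 there is one state per orbital, so 127 states.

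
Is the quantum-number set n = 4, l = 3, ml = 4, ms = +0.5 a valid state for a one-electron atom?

No

The magnetic quantum number must satisfy −l ≤ ml ≤ l. With l = 3, ml can only be -3, -2, -1, 0, 1, 2, 3, so ml = 4 is forbidden.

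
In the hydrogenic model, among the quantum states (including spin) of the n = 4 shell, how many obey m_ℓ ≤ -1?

12

The n = 4 shell has ℓ = 0 through 3; check each.
The (ℓ, m_ℓ) pairs meeting m_ℓ ≤ -1 give: ℓ=1 → 1; ℓ=2 → 2; ℓ=3 → 3.
Orbitals: 1 + 2 + 3 = 6. Each orbital carries two spin states, so 6 × 2 = 12 states.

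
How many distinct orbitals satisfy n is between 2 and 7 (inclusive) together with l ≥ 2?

Per-shell orbital counts meeting the constraint:
n=3 → 5; n=4 → 12; n=5 → 21; n=6 → 32; n=7 → 45.
Total orbitals: 5 + 12 + 21 + 32 + 45 = 115.

115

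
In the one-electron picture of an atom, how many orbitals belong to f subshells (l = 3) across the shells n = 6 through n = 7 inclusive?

14

An f subshell (l = 3) exists for every n ≥ 4, so shells n = 6, 7 each contribute one — 2 subshells.
Since each f subshell has 2·3+1 = 7 orbitals, the total is 2 × 7 = 14.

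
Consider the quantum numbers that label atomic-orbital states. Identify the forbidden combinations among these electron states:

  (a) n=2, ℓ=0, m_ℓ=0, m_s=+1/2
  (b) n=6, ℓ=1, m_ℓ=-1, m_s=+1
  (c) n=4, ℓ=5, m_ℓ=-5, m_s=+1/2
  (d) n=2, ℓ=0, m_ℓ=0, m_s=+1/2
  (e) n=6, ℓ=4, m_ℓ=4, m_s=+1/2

(b) has m_s = +1, but an electron's spin must be ±1/2.
(c) has ℓ = 5 ≥ n = 4, violating 0 ≤ ℓ ≤ n−1.
The remaining sets (a), (d), (e) satisfy all four rules.

(b) and (c)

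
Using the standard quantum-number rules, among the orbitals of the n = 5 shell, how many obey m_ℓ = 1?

4

Orbitals with m_ℓ = 1, by ℓ: ℓ=1 → 1; ℓ=2 → 1; ℓ=3 → 1; ℓ=4 → 1.
Total orbitals: 1 + 1 + 1 + 1 = 4.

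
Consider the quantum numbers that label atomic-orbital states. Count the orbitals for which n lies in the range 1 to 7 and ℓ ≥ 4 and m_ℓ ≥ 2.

Go shell by shell, enumerating (ℓ, m_ℓ) with ℓ ≥ 4 and m_ℓ ≥ 2:
n=5 → 3; n=6 → 7; n=7 → 12.
Total orbitals: 3 + 7 + 12 = 22.

22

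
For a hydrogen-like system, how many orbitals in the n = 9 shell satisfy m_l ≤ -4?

Per l-value: l=4 → 1; l=5 → 2; l=6 → 3; l=7 → 4; l=8 → 5.
Total orbitals: 1 + 2 + 3 + 4 + 5 = 15.

15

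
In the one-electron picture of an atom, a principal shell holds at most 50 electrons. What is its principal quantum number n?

n = 5

2n² = 50 ⇒ n² = 25 ⇒ n = 5.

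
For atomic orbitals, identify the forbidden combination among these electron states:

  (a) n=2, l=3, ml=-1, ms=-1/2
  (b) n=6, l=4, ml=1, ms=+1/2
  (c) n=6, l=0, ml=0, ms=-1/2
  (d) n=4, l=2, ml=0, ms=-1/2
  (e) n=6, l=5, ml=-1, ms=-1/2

(a)

(a) has l = 3 ≥ n = 2, violating 0 ≤ l ≤ n−1.
The remaining sets (b), (c), (d), (e) satisfy all four rules.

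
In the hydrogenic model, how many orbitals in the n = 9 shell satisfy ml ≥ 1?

36

The n = 9 shell has l = 0 through 8; check each.
Contributions: l=1 → 1; l=2 → 2; l=3 → 3; l=4 → 4; l=5 → 5; l=6 → 6; l=7 → 7; l=8 → 8.
Total orbitals: 1 + 2 + 3 + 4 + 5 + 6 + 7 + 8 = 36.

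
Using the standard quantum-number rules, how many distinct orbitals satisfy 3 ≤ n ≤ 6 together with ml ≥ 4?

4

Treat each shell separately and count matching orbitals:
n=5 → 1; n=6 → 3.
Total orbitals: 1 + 3 = 4.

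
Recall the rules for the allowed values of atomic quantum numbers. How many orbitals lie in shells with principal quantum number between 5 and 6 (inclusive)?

61

Shell n has n² orbitals: 5²=25 + 6²=36 = 61 orbitals.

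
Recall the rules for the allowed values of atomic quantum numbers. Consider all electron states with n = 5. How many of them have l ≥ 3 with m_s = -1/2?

16

For n = 5, l ranges over 0 … 4.
The (l, m_l) pairs meeting l ≥ 3 give: l=3 → 7; l=4 → 9.
Orbitals: 7 + 9 = 16. With m_s fixed to a single value there is one state per orbital, giving 16 states.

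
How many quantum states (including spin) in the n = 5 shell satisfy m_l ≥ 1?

With n = 5 the allowed l are 0, 1, …, 4.
Contributions: l=1 → 1; l=2 → 2; l=3 → 3; l=4 → 4.
Orbitals: 1 + 2 + 3 + 4 = 10. Each orbital carries two spin states, so 10 × 2 = 20 states.

20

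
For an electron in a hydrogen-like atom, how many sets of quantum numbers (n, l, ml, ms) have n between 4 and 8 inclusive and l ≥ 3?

290

Work shell by shell — for each n, count the (l, ml) pairs that satisfy l ≥ 3:
n=4 → 7; n=5 → 16; n=6 → 27; n=7 → 40; n=8 → 55.
Orbitals: 7 + 16 + 27 + 40 + 55 = 145. Including both spin states (ms = ±1/2) gives 2 × 145 = 290 states.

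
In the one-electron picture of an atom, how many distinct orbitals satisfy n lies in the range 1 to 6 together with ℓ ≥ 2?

Treat each shell separately and count matching orbitals:
n=3 → 5; n=4 → 12; n=5 → 21; n=6 → 32.
Total orbitals: 5 + 12 + 21 + 32 = 70.

70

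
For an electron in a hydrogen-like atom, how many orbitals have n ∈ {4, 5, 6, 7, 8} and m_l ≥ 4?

Count contributing orbitals for each principal shell:
n=5 → 1; n=6 → 3; n=7 → 6; n=8 → 10.
Total orbitals: 1 + 3 + 6 + 10 = 20.

20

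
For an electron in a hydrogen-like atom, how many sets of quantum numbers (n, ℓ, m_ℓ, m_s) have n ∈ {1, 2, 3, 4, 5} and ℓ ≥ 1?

100

Count contributing orbitals for each principal shell:
n=2 → 3; n=3 → 8; n=4 → 15; n=5 → 24.
Orbitals: 3 + 8 + 15 + 24 = 50. Including both spin states (m_s = ±1/2) gives 2 × 50 = 100 states.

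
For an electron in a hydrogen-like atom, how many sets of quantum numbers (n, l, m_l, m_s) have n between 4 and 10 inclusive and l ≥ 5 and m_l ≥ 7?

For each n in the range, tally the orbitals obeying l ≥ 5 and m_l ≥ 7:
n=8 → 1; n=9 → 3; n=10 → 6.
Orbitals: 1 + 3 + 6 = 10. Including both spin states (m_s = ±1/2) gives 2 × 10 = 20 states.

20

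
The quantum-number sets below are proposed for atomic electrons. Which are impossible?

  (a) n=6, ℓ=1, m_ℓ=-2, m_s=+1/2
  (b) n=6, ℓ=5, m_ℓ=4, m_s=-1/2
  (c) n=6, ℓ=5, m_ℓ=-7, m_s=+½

(a) and (c)

(a) has |m_ℓ| = 2 > ℓ = 1, violating −ℓ ≤ m_ℓ ≤ ℓ.
(c) has |m_ℓ| = 7 > ℓ = 5, violating −ℓ ≤ m_ℓ ≤ ℓ.
The remaining set (b) satisfies all four rules.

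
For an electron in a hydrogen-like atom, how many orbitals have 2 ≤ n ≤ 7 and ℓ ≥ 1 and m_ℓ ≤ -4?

Go shell by shell, enumerating (ℓ, m_ℓ) with ℓ ≥ 1 and m_ℓ ≤ -4:
n=5 → 1; n=6 → 3; n=7 → 6.
Total orbitals: 1 + 3 + 6 = 10.

10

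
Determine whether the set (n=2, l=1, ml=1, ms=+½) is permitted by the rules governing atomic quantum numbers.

Yes

n = 2 is a positive integer. l = 1 satisfies 0 ≤ l ≤ n−1 = 1. ml = 1 lies in the range −l … +l (here −1 … 1). ms = +1/2 is one of ±1/2.
All four constraints are satisfied.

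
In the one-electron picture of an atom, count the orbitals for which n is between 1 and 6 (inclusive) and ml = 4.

Treat each shell separately and count matching orbitals:
n=5 → 1; n=6 → 2.
Total orbitals: 1 + 2 = 3.

3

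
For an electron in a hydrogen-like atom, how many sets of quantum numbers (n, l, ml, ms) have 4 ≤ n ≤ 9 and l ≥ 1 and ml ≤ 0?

Go shell by shell, enumerating (l, ml) with l ≥ 1 and ml ≤ 0:
n=4 → 9; n=5 → 14; n=6 → 20; n=7 → 27; n=8 → 35; n=9 → 44.
Orbitals: 9 + 14 + 20 + 27 + 35 + 44 = 149. Including both spin states (ms = ±1/2) gives 2 × 149 = 298 states.

298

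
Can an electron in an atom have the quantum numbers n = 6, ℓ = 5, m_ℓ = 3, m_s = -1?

The spin quantum number for an electron can only be m_s = +1/2 or −1/2; m_s = -1 is not one of those.

Invalid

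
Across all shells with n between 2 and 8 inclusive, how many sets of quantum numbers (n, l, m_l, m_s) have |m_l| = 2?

Work shell by shell — for each n, count the (l, m_l) pairs that satisfy |m_l| = 2:
n=3 → 2; n=4 → 4; n=5 → 6; n=6 → 8; n=7 → 10; n=8 → 12.
Orbitals: 2 + 4 + 6 + 8 + 10 + 12 = 42. Including both spin states (m_s = ±1/2) gives 2 × 42 = 84 states.

84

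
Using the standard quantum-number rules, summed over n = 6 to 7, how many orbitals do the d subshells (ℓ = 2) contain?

A d subshell (ℓ = 2) exists for every n ≥ 3, so shells n = 6, 7 each contribute one — 2 subshells.
Since each d subshell has 2·2+1 = 5 orbitals, the total is 2 × 5 = 10.

10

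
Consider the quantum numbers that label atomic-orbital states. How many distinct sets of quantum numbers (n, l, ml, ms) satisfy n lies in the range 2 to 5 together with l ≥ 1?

Go shell by shell, enumerating (l, ml) with l ≥ 1:
n=2 → 3; n=3 → 8; n=4 → 15; n=5 → 24.
Orbitals: 3 + 8 + 15 + 24 = 50. Including both spin states (ms = ±1/2) gives 2 × 50 = 100 states.

100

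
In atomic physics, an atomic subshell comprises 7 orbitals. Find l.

2l+1 = 7 gives l = 3.

l = 3 (f)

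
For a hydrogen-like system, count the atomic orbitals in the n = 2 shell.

4

The n = 2 shell contains n² = 2² = 4 orbitals.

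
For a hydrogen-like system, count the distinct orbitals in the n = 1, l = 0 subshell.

1

A subshell has 2l+1 orbitals; with l = 0, that's 1.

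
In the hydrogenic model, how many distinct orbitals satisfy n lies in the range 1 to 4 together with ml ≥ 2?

For each n in the range, tally the orbitals obeying ml ≥ 2:
n=3 → 1; n=4 → 3.
Total orbitals: 1 + 3 = 4.

4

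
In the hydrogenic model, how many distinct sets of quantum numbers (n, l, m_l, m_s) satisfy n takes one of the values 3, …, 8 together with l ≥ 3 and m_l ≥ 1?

130

Work shell by shell — for each n, count the (l, m_l) pairs that satisfy l ≥ 3 and m_l ≥ 1:
n=4 → 3; n=5 → 7; n=6 → 12; n=7 → 18; n=8 → 25.
Orbitals: 3 + 7 + 12 + 18 + 25 = 65. Including both spin states (m_s = ±1/2) gives 2 × 65 = 130 states.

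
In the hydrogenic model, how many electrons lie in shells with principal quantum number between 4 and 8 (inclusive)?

380

Shell n has n² orbitals: 4²=16 + 5²=25 + 6²=36 + 7²=49 + 8²=64 = 190 orbitals.
Two spin states per orbital: 2 × 190 = 380 electrons.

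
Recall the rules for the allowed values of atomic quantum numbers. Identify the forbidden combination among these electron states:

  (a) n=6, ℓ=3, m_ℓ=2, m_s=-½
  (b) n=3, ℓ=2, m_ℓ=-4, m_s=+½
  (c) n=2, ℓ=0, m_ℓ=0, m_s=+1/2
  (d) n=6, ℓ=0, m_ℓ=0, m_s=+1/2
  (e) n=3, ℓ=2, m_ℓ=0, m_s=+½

(b) has |m_ℓ| = 4 > ℓ = 2, violating −ℓ ≤ m_ℓ ≤ ℓ.
The remaining sets (a), (c), (d), (e) satisfy all four rules.

(b)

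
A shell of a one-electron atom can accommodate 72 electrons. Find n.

n = 6

2n² = 72 ⇒ n² = 36 ⇒ n = 6.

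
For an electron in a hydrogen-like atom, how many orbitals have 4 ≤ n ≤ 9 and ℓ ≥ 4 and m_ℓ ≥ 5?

20

Per-shell orbital counts meeting the constraint:
n=6 → 1; n=7 → 3; n=8 → 6; n=9 → 10.
Total orbitals: 1 + 3 + 6 + 10 = 20.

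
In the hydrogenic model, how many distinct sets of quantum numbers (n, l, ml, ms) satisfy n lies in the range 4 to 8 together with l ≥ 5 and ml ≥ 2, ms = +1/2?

28

Work shell by shell — for each n, count the (l, ml) pairs that satisfy l ≥ 5 and ml ≥ 2:
n=6 → 4; n=7 → 9; n=8 → 15.
Orbitals: 4 + 9 + 15 = 28. With ms fixed to +1/2 there is one state per orbital, so 28 states.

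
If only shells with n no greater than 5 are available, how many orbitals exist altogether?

Total orbitals = 1² + 2² + 3² + 4² + 5² = 55.

55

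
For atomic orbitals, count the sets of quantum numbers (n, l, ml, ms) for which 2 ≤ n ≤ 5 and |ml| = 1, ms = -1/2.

Go shell by shell, enumerating (l, ml) with |ml| = 1:
n=2 → 2; n=3 → 4; n=4 → 6; n=5 → 8.
Orbitals: 2 + 4 + 6 + 8 = 20. With ms fixed to -1/2 there is one state per orbital, so 20 states.

20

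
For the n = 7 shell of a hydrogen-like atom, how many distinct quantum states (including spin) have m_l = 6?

For n = 7, l ranges over 0 … 6.
Per l-value: l=6 → 1.
Orbitals: 1. Each orbital carries two spin states, so 1 × 2 = 2 states.

2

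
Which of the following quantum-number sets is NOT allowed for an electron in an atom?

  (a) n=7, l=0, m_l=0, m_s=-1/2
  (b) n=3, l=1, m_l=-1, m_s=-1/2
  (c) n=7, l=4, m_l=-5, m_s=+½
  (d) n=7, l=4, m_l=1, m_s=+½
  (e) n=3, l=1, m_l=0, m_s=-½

(c)

(c) has |m_l| = 5 > l = 4, violating −l ≤ m_l ≤ l.
The remaining sets (a), (b), (d), (e) satisfy all four rules.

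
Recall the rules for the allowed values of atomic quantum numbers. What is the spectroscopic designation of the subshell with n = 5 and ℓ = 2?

ℓ = 2 corresponds to the letter 'd', so the subshell is 5d.

5d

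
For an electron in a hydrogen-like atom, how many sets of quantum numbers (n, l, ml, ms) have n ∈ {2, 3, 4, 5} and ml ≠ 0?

Go shell by shell, enumerating (l, ml) with ml ≠ 0:
n=2 → 2; n=3 → 6; n=4 → 12; n=5 → 20.
Orbitals: 2 + 6 + 12 + 20 = 40. Including both spin states (ms = ±1/2) gives 2 × 40 = 80 states.

80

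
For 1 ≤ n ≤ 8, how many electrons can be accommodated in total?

Total orbitals = 1² + 2² + 3² + 4² + 5² + 6² + 7² + 8² = 204. Doubling for spin gives 408 electrons.

408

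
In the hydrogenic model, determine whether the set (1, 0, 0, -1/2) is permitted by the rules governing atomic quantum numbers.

Allowed

n = 1 is a positive integer. l = 0 satisfies 0 ≤ l ≤ n−1 = 0. m_l = 0 lies in the range −l … +l (here 0). m_s = -1/2 is one of ±1/2.
All four constraints are satisfied.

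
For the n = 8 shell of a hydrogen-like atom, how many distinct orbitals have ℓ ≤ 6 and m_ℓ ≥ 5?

3

Go through ℓ = 0, …, 7 (the values permitted for n = 8).
Contributions: ℓ=5 → 1; ℓ=6 → 2.
Total orbitals: 1 + 2 = 3.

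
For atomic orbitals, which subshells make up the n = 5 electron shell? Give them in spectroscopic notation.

5s, 5p, 5d, 5f, 5g

For n = 5, ℓ runs from 0 to 4. In spectroscopic notation ℓ = 0,1,2,… ↔ s,p,d,f,g,h,i, so the subshells are 5s, 5p, 5d, 5f, 5g.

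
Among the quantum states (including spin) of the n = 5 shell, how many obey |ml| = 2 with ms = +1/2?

6

Go through l = 0, …, 4 (the values permitted for n = 5).
The (l, ml) pairs meeting |ml| = 2 give: l=2 → 2; l=3 → 2; l=4 → 2.
Orbitals: 2 + 2 + 2 = 6. With ms fixed to a single value there is one state per orbital, giving 6 states.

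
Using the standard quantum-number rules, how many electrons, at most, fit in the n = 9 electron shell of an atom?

A shell holds 2n² electrons: 2 × 9² = 2 × 81 = 162.

162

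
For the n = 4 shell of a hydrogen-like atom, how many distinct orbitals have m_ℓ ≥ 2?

3

For n = 4, ℓ ranges over 0 … 3.
Orbitals with m_ℓ ≥ 2, by ℓ: ℓ=2 → 1; ℓ=3 → 2.
Total orbitals: 1 + 2 = 3.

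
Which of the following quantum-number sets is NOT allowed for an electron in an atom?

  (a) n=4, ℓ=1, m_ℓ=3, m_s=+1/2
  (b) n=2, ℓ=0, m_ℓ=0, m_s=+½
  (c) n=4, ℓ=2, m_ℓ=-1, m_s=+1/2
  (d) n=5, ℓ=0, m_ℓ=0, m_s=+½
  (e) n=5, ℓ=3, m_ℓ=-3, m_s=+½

(a)

(a) has |m_ℓ| = 3 > ℓ = 1, violating −ℓ ≤ m_ℓ ≤ ℓ.
The remaining sets (b), (c), (d), (e) satisfy all four rules.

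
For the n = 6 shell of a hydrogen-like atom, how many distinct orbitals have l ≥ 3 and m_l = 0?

3

The n = 6 shell has l = 0 through 5; check each.
Per l-value: l=3 → 1; l=4 → 1; l=5 → 1.
Total orbitals: 1 + 1 + 1 = 3.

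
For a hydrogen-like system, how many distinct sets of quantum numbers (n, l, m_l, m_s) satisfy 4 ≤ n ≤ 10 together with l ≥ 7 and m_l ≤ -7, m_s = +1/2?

Work shell by shell — for each n, count the (l, m_l) pairs that satisfy l ≥ 7 and m_l ≤ -7:
n=8 → 1; n=9 → 3; n=10 → 6.
Orbitals: 1 + 3 + 6 = 10. With m_s fixed to +1/2 there is one state per orbital, so 10 states.

10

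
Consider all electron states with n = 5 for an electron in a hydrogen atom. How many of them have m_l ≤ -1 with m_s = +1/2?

Contributions: l=1 → 1; l=2 → 2; l=3 → 3; l=4 → 4.
Orbitals: 1 + 2 + 3 + 4 = 10. With m_s fixed to a single value there is one state per orbital, giving 10 states.

10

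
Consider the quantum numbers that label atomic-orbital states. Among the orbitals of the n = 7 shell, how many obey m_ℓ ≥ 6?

The n = 7 shell has ℓ = 0 through 6; check each.
The (ℓ, m_ℓ) pairs meeting m_ℓ ≥ 6 give: ℓ=6 → 1.
Total orbitals: 1.

1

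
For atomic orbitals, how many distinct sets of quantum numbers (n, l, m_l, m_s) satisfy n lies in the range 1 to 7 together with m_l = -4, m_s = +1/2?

Go shell by shell, enumerating (l, m_l) with m_l = -4:
n=5 → 1; n=6 → 2; n=7 → 3.
Orbitals: 1 + 2 + 3 = 6. With m_s fixed to +1/2 there is one state per orbital, so 6 states.

6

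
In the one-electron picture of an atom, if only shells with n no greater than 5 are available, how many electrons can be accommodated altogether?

110

Total orbitals = 1² + 2² + 3² + 4² + 5² = 55. Doubling for spin gives 110 electrons.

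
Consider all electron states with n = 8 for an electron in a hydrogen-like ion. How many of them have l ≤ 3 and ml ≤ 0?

20

Orbitals with l ≤ 3 and ml ≤ 0, by l: l=0 → 1; l=1 → 2; l=2 → 3; l=3 → 4.
Orbitals: 1 + 2 + 3 + 4 = 10. Each orbital carries two spin states, so 10 × 2 = 20 states.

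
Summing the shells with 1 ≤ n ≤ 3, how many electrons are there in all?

28

Shell n has n² orbitals: 1²=1 + 2²=4 + 3²=9 = 14 orbitals.
Two spin states per orbital: 2 × 14 = 28 electrons.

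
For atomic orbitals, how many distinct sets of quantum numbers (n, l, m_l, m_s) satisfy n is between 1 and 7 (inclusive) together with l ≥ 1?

266

Go shell by shell, enumerating (l, m_l) with l ≥ 1:
n=2 → 3; n=3 → 8; n=4 → 15; n=5 → 24; n=6 → 35; n=7 → 48.
Orbitals: 3 + 8 + 15 + 24 + 35 + 48 = 133. Including both spin states (m_s = ±1/2) gives 2 × 133 = 266 states.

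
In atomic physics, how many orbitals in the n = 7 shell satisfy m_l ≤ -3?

With n = 7 the allowed l are 0, 1, …, 6.
Orbitals with m_l ≤ -3, by l: l=3 → 1; l=4 → 2; l=5 → 3; l=6 → 4.
Total orbitals: 1 + 2 + 3 + 4 = 10.

10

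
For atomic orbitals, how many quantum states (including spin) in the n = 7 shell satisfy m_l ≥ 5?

6

Orbitals with m_l ≥ 5, by l: l=5 → 1; l=6 → 2.
Orbitals: 1 + 2 = 3. Each orbital carries two spin states, so 3 × 2 = 6 states.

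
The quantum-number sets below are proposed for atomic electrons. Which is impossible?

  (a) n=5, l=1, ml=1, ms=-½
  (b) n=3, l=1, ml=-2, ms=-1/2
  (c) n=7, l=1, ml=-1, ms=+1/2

(b)

(b) has |ml| = 2 > l = 1, violating −l ≤ ml ≤ l.
The remaining sets (a), (c) satisfy all four rules.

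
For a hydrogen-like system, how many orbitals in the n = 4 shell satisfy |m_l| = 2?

Per l-value: l=2 → 2; l=3 → 2.
Total orbitals: 2 + 2 = 4.

4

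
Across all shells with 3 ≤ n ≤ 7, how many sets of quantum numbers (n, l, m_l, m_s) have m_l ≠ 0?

For each n in the range, tally the orbitals obeying m_l ≠ 0:
n=3 → 6; n=4 → 12; n=5 → 20; n=6 → 30; n=7 → 42.
Orbitals: 6 + 12 + 20 + 30 + 42 = 110. Including both spin states (m_s = ±1/2) gives 2 × 110 = 220 states.

220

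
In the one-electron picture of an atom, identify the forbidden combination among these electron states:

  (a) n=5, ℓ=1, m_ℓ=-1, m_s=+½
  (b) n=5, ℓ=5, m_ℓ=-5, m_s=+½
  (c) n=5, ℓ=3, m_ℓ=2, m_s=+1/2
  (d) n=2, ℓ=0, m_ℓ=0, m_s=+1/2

(b)

(b) has ℓ = 5 ≥ n = 5, violating 0 ≤ ℓ ≤ n−1.
The remaining sets (a), (c), (d) satisfy all four rules.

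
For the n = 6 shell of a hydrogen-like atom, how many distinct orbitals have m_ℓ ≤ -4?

With n = 6 the allowed ℓ are 0, 1, …, 5.
Contributions: ℓ=4 → 1; ℓ=5 → 2.
Total orbitals: 1 + 2 = 3.

3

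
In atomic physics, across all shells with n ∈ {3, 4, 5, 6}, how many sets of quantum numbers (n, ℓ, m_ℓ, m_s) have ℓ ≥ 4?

For each n in the range, tally the orbitals obeying ℓ ≥ 4:
n=5 → 9; n=6 → 20.
Orbitals: 9 + 20 = 29. Including both spin states (m_s = ±1/2) gives 2 × 29 = 58 states.

58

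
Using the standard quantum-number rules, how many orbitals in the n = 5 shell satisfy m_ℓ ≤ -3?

3

The n = 5 shell has ℓ = 0 through 4; check each.
Per ℓ-value: ℓ=3 → 1; ℓ=4 → 2.
Total orbitals: 1 + 2 = 3.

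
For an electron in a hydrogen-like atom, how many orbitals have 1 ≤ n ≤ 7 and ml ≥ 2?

For each n in the range, tally the orbitals obeying ml ≥ 2:
n=3 → 1; n=4 → 3; n=5 → 6; n=6 → 10; n=7 → 15.
Total orbitals: 1 + 3 + 6 + 10 + 15 = 35.

35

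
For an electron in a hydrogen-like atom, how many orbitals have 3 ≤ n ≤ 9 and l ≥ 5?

130

Go shell by shell, enumerating (l, m_l) with l ≥ 5:
n=6 → 11; n=7 → 24; n=8 → 39; n=9 → 56.
Total orbitals: 11 + 24 + 39 + 56 = 130.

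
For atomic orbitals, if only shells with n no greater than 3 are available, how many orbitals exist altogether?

Total orbitals = 1² + 2² + 3² = 14.

14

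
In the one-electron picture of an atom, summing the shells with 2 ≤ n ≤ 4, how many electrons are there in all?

Shell n has n² orbitals: 2²=4 + 3²=9 + 4²=16 = 29 orbitals.
Two spin states per orbital: 2 × 29 = 58 electrons.

58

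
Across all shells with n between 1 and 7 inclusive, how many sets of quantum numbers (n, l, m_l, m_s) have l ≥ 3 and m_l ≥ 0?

Work shell by shell — for each n, count the (l, m_l) pairs that satisfy l ≥ 3 and m_l ≥ 0:
n=4 → 4; n=5 → 9; n=6 → 15; n=7 → 22.
Orbitals: 4 + 9 + 15 + 22 = 50. Including both spin states (m_s = ±1/2) gives 2 × 50 = 100 states.

100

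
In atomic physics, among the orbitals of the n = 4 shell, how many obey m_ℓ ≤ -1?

6

Contributions: ℓ=1 → 1; ℓ=2 → 2; ℓ=3 → 3.
Total orbitals: 1 + 2 + 3 = 6.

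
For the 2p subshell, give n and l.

The leading integer gives n = 2; the letter 'p' means l = 1.

n = 2, l = 1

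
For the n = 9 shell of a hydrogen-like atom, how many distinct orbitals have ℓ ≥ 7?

For n = 9, ℓ ranges over 0 … 8.
Per ℓ-value: ℓ=7 → 15; ℓ=8 → 17.
Total orbitals: 15 + 17 = 32.

32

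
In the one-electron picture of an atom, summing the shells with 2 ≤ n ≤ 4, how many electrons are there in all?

Shell n has n² orbitals: 2²=4 + 3²=9 + 4²=16 = 29 orbitals.
Two spin states per orbital: 2 × 29 = 58 electrons.

58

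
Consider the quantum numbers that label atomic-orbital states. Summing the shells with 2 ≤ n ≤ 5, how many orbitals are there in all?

Shell n has n² orbitals: 2²=4 + 3²=9 + 4²=16 + 5²=25 = 54 orbitals.

54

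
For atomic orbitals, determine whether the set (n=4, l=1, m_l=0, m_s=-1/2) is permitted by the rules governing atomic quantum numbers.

Valid

n = 4 is a positive integer. l = 1 satisfies 0 ≤ l ≤ n−1 = 3. m_l = 0 lies in the range −l … +l (here −1 … 1). m_s = -1/2 is one of ±1/2.
All four constraints are satisfied.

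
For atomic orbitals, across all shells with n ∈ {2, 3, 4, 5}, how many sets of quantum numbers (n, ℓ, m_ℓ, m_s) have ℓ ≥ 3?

Count contributing orbitals for each principal shell:
n=4 → 7; n=5 → 16.
Orbitals: 7 + 16 = 23. Including both spin states (m_s = ±1/2) gives 2 × 23 = 46 states.

46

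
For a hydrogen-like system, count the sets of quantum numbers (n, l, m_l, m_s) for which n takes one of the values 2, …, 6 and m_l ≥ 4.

Work shell by shell — for each n, count the (l, m_l) pairs that satisfy m_l ≥ 4:
n=5 → 1; n=6 → 3.
Orbitals: 1 + 3 = 4. Including both spin states (m_s = ±1/2) gives 2 × 4 = 8 states.

8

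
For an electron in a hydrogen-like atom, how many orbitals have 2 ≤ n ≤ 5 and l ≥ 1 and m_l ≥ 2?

10

For each n in the range, tally the orbitals obeying l ≥ 1 and m_l ≥ 2:
n=3 → 1; n=4 → 3; n=5 → 6.
Total orbitals: 1 + 3 + 6 = 10.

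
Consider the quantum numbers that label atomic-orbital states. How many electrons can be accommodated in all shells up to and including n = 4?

60

Total orbitals = 1² + 2² + 3² + 4² = 30. Doubling for spin gives 60 electrons.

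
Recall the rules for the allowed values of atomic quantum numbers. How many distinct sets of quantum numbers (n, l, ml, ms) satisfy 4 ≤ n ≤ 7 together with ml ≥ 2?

Count contributing orbitals for each principal shell:
n=4 → 3; n=5 → 6; n=6 → 10; n=7 → 15.
Orbitals: 3 + 6 + 10 + 15 = 34. Including both spin states (ms = ±1/2) gives 2 × 34 = 68 states.

68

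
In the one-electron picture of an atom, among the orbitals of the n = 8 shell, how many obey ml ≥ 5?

6

Go through l = 0, …, 7 (the values permitted for n = 8).
The (l, ml) pairs meeting ml ≥ 5 give: l=5 → 1; l=6 → 2; l=7 → 3.
Total orbitals: 1 + 2 + 3 = 6.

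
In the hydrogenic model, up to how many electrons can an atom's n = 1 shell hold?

2

A shell holds 2n² electrons: 2 × 1² = 2 × 1 = 2.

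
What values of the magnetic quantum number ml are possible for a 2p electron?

-1, 0, 1

The 2p subshell has l = 1, and ml takes every integer from −l to +l. With l = 1 that gives the 3 values -1, 0, 1.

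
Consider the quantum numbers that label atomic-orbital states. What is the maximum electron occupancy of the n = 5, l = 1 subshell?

A subshell with l = 1 has 2l+1 = 3 orbitals, each holding 2 electrons (spin ±1/2), so 3 × 2 = 6.

6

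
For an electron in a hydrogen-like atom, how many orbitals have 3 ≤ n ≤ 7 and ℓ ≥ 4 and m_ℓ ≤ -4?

10

Go shell by shell, enumerating (ℓ, m_ℓ) with ℓ ≥ 4 and m_ℓ ≤ -4:
n=5 → 1; n=6 → 3; n=7 → 6.
Total orbitals: 1 + 3 + 6 = 10.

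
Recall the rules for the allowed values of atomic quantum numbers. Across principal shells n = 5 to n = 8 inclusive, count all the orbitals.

Shell n has n² orbitals: 5²=25 + 6²=36 + 7²=49 + 8²=64 = 174 orbitals.

174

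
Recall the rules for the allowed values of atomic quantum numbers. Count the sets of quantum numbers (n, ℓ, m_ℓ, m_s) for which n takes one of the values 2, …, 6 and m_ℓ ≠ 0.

Count contributing orbitals for each principal shell:
n=2 → 2; n=3 → 6; n=4 → 12; n=5 → 20; n=6 → 30.
Orbitals: 2 + 6 + 12 + 20 + 30 = 70. Including both spin states (m_s = ±1/2) gives 2 × 70 = 140 states.

140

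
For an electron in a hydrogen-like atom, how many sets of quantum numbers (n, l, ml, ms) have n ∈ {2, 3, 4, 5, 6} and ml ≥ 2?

Go shell by shell, enumerating (l, ml) with ml ≥ 2:
n=3 → 1; n=4 → 3; n=5 → 6; n=6 → 10.
Orbitals: 1 + 3 + 6 + 10 = 20. Including both spin states (ms = ±1/2) gives 2 × 20 = 40 states.

40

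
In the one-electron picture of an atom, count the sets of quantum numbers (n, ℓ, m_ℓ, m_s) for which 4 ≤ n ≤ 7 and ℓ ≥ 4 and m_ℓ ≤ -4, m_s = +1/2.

10

Work shell by shell — for each n, count the (ℓ, m_ℓ) pairs that satisfy ℓ ≥ 4 and m_ℓ ≤ -4:
n=5 → 1; n=6 → 3; n=7 → 6.
Orbitals: 1 + 3 + 6 = 10. With m_s fixed to +1/2 there is one state per orbital, so 10 states.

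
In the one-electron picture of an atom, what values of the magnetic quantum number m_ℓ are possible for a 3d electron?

-2, -1, 0, 1, 2

The 3d subshell has ℓ = 2, and m_ℓ takes every integer from −ℓ to +ℓ. With ℓ = 2 that gives the 5 values -2, -1, 0, 1, 2.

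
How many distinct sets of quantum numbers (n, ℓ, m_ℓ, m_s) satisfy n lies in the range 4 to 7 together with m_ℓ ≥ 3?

40

For each n in the range, tally the orbitals obeying m_ℓ ≥ 3:
n=4 → 1; n=5 → 3; n=6 → 6; n=7 → 10.
Orbitals: 1 + 3 + 6 + 10 = 20. Including both spin states (m_s = ±1/2) gives 2 × 20 = 40 states.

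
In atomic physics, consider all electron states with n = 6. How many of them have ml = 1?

For n = 6, l ranges over 0 … 5.
Per l-value: l=1 → 1; l=2 → 1; l=3 → 1; l=4 → 1; l=5 → 1.
Orbitals: 1 + 1 + 1 + 1 + 1 = 5. Each orbital carries two spin states, so 5 × 2 = 10 states.

10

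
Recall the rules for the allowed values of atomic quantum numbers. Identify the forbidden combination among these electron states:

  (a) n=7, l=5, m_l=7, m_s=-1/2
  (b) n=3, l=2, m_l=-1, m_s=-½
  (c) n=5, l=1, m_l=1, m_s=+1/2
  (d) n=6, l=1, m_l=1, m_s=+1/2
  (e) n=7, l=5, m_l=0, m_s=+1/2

(a)

(a) has |m_l| = 7 > l = 5, violating −l ≤ m_l ≤ l.
The remaining sets (b), (c), (d), (e) satisfy all four rules.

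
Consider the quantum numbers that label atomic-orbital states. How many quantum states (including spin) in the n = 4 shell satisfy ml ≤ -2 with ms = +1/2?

With n = 4 the allowed l are 0, 1, …, 3.
Per l-value: l=2 → 1; l=3 → 2.
Orbitals: 1 + 2 = 3. With ms fixed to a single value there is one state per orbital, giving 3 states.

3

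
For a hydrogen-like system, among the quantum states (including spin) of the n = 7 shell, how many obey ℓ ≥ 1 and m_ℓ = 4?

Contributions: ℓ=4 → 1; ℓ=5 → 1; ℓ=6 → 1.
Orbitals: 1 + 1 + 1 = 3. Each orbital carries two spin states, so 3 × 2 = 6 states.

6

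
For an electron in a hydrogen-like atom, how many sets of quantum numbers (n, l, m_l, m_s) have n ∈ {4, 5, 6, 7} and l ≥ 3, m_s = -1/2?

For each n in the range, tally the orbitals obeying l ≥ 3:
n=4 → 7; n=5 → 16; n=6 → 27; n=7 → 40.
Orbitals: 7 + 16 + 27 + 40 = 90. With m_s fixed to -1/2 there is one state per orbital, so 90 states.

90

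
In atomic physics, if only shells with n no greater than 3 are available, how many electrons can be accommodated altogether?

28

Total orbitals = 1² + 2² + 3² = 14. Doubling for spin gives 28 electrons.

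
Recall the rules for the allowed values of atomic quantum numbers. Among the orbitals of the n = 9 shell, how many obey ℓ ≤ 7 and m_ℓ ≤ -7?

1

For n = 9, ℓ ranges over 0 … 8.
The (ℓ, m_ℓ) pairs meeting ℓ ≤ 7 and m_ℓ ≤ -7 give: ℓ=7 → 1.
Total orbitals: 1.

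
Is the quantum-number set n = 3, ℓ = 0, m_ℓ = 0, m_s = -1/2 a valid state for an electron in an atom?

n = 3 is a positive integer. ℓ = 0 satisfies 0 ≤ ℓ ≤ n−1 = 2. m_ℓ = 0 lies in the range −ℓ … +ℓ (here 0). m_s = -1/2 is one of ±1/2.
All four constraints are satisfied.

Valid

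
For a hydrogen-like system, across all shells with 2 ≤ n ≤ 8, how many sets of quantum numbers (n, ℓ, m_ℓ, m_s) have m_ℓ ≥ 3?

70

Work shell by shell — for each n, count the (ℓ, m_ℓ) pairs that satisfy m_ℓ ≥ 3:
n=4 → 1; n=5 → 3; n=6 → 6; n=7 → 10; n=8 → 15.
Orbitals: 1 + 3 + 6 + 10 + 15 = 35. Including both spin states (m_s = ±1/2) gives 2 × 35 = 70 states.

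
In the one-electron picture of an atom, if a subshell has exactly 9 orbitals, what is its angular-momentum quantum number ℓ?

2ℓ+1 = 9 gives ℓ = 4.

ℓ = 4 (g)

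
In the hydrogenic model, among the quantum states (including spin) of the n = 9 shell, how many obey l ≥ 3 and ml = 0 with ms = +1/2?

With n = 9 the allowed l are 0, 1, …, 8.
Orbitals with l ≥ 3 and ml = 0, by l: l=3 → 1; l=4 → 1; l=5 → 1; l=6 → 1; l=7 → 1; l=8 → 1.
Orbitals: 1 + 1 + 1 + 1 + 1 + 1 = 6. With ms fixed to a single value there is one state per orbital, giving 6 states.

6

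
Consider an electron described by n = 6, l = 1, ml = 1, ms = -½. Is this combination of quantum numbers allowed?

n = 6 is a positive integer. l = 1 satisfies 0 ≤ l ≤ n−1 = 5. ml = 1 lies in the range −l … +l (here −1 … 1). ms = -1/2 is one of ±1/2.
All four constraints are satisfied.

Valid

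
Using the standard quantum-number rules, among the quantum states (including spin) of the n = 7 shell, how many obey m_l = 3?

8

For n = 7, l ranges over 0 … 6.
The (l, m_l) pairs meeting m_l = 3 give: l=3 → 1; l=4 → 1; l=5 → 1; l=6 → 1.
Orbitals: 1 + 1 + 1 + 1 = 4. Each orbital carries two spin states, so 4 × 2 = 8 states.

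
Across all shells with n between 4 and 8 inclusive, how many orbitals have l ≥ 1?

185

Work shell by shell — for each n, count the (l, ml) pairs that satisfy l ≥ 1:
n=4 → 15; n=5 → 24; n=6 → 35; n=7 → 48; n=8 → 63.
Total orbitals: 15 + 24 + 35 + 48 + 63 = 185.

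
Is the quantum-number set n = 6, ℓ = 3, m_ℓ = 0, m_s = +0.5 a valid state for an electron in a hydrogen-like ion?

n = 6 is a positive integer. ℓ = 3 satisfies 0 ≤ ℓ ≤ n−1 = 5. m_ℓ = 0 lies in the range −ℓ … +ℓ (here −3 … 3). m_s = +1/2 is one of ±1/2.
All four constraints are satisfied.

Yes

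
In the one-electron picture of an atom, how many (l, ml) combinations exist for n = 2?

4

The n = 2 shell contains n² = 2² = 4 orbitals.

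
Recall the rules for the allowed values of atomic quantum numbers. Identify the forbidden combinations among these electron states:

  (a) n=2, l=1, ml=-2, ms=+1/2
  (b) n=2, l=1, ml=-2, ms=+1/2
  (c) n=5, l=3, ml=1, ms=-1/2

(a) has |ml| = 2 > l = 1, violating −l ≤ ml ≤ l.
(b) has |ml| = 2 > l = 1, violating −l ≤ ml ≤ l.
The remaining set (c) satisfies all four rules.

(a) and (b)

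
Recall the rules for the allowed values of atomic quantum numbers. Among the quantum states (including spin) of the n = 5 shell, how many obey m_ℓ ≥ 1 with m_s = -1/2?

10

The (ℓ, m_ℓ) pairs meeting m_ℓ ≥ 1 give: ℓ=1 → 1; ℓ=2 → 2; ℓ=3 → 3; ℓ=4 → 4.
Orbitals: 1 + 2 + 3 + 4 = 10. With m_s fixed to a single value there is one state per orbital, giving 10 states.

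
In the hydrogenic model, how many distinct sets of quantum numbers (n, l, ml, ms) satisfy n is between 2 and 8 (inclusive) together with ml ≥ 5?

20

Go shell by shell, enumerating (l, ml) with ml ≥ 5:
n=6 → 1; n=7 → 3; n=8 → 6.
Orbitals: 1 + 3 + 6 = 10. Including both spin states (ms = ±1/2) gives 2 × 10 = 20 states.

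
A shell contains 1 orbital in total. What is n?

n² = 1 ⇒ n = 1.

n = 1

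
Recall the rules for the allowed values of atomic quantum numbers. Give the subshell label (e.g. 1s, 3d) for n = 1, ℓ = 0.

1s

ℓ = 0 corresponds to the letter 's', so the subshell is 1s.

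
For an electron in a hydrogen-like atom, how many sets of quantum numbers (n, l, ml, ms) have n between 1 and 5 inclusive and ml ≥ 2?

Work shell by shell — for each n, count the (l, ml) pairs that satisfy ml ≥ 2:
n=3 → 1; n=4 → 3; n=5 → 6.
Orbitals: 1 + 3 + 6 = 10. Including both spin states (ms = ±1/2) gives 2 × 10 = 20 states.

20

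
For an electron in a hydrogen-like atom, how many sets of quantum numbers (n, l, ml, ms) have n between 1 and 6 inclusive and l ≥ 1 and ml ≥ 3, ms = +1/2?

For each n in the range, tally the orbitals obeying l ≥ 1 and ml ≥ 3:
n=4 → 1; n=5 → 3; n=6 → 6.
Orbitals: 1 + 3 + 6 = 10. With ms fixed to +1/2 there is one state per orbital, so 10 states.

10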